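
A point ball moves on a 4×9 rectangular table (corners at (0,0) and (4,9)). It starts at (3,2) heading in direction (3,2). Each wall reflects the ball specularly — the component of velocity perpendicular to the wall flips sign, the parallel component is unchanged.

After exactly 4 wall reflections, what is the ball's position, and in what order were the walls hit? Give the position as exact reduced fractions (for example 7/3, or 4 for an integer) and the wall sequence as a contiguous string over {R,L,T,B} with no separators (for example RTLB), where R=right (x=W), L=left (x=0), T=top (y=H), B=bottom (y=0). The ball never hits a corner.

1. t=1/3 → R at (4,8/3); v=(-3,2)
2. t=4/3 → L at (0,16/3); v=(3,2)
3. t=4/3 → R at (4,8); v=(-3,2)
4. t=1/2 → T at (5/2,9); v=(-3,-2)

Final position: (5/2,9)
Wall sequence: RLRT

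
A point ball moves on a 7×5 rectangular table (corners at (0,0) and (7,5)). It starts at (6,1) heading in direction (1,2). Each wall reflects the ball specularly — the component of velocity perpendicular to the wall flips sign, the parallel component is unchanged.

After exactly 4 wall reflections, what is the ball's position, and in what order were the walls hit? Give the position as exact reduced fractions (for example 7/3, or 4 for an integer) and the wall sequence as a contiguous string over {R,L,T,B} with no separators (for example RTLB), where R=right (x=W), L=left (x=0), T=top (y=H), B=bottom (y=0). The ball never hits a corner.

1. t=1 → R at (7,3); v=(-1,2)
2. t=1 → T at (6,5); v=(-1,-2)
3. t=5/2 → B at (7/2,0); v=(-1,2)
4. t=5/2 → T at (1,5); v=(-1,-2)

Final position: (1,5)
Wall sequence: RTBT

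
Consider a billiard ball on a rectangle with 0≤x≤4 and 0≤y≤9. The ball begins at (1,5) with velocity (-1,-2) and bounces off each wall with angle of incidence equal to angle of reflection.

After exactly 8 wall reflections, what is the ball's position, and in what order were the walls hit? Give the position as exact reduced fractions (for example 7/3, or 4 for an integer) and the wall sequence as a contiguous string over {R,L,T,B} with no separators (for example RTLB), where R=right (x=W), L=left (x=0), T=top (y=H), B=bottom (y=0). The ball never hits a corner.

1. t=1 → L at (0,3); v=(1,-2)
2. t=3/2 → B at (3/2,0); v=(1,2)
3. t=5/2 → R at (4,5); v=(-1,2)
4. t=2 → T at (2,9); v=(-1,-2)
5. t=2 → L at (0,5); v=(1,-2)
6. t=5/2 → B at (5/2,0); v=(1,2)
7. t=3/2 → R at (4,3); v=(-1,2)
8. t=3 → T at (1,9); v=(-1,-2)

Final position: (1,9)
Wall sequence: LBRTLBRT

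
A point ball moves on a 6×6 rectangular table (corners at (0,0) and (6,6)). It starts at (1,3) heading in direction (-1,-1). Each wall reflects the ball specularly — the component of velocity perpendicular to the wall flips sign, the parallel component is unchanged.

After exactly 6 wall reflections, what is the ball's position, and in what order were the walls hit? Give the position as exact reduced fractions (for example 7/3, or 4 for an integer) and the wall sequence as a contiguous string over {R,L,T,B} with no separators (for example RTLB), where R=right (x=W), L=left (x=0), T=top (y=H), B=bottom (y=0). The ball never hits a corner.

Final position: (2,0)
Wall sequence: LBRTLB

1. t=1 → L at (0,2); v=(1,-1)
2. t=2 → B at (2,0); v=(1,1)
3. t=4 → R at (6,4); v=(-1,1)
4. t=2 → T at (4,6); v=(-1,-1)
5. t=4 → L at (0,2); v=(1,-1)
6. t=2 → B at (2,0); v=(1,1)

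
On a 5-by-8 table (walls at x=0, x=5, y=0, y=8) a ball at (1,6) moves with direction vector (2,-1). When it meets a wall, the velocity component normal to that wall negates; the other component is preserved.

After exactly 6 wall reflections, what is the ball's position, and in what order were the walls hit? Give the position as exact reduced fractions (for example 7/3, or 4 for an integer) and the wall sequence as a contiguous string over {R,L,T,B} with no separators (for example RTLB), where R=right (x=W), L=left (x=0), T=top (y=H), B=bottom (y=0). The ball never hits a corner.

Final position: (5,6)
Wall sequence: RLBRLR

1. t=2 → R at (5,4); v=(-2,-1)
2. t=5/2 → L at (0,3/2); v=(2,-1)
3. t=3/2 → B at (3,0); v=(2,1)
4. t=1 → R at (5,1); v=(-2,1)
5. t=5/2 → L at (0,7/2); v=(2,1)
6. t=5/2 → R at (5,6); v=(-2,1)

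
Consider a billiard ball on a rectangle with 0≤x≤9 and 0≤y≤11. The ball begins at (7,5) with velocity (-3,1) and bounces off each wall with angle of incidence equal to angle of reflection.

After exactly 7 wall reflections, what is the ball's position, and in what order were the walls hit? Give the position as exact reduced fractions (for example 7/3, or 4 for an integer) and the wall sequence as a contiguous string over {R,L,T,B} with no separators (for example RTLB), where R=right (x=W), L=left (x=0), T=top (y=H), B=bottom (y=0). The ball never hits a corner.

1. t=7/3 → L at (0,22/3); v=(3,1)
2. t=3 → R at (9,31/3); v=(-3,1)
3. t=2/3 → T at (7,11); v=(-3,-1)
4. t=7/3 → L at (0,26/3); v=(3,-1)
5. t=3 → R at (9,17/3); v=(-3,-1)
6. t=3 → L at (0,8/3); v=(3,-1)
7. t=8/3 → B at (8,0); v=(3,1)

Final position: (8,0)
Wall sequence: LRTLRLB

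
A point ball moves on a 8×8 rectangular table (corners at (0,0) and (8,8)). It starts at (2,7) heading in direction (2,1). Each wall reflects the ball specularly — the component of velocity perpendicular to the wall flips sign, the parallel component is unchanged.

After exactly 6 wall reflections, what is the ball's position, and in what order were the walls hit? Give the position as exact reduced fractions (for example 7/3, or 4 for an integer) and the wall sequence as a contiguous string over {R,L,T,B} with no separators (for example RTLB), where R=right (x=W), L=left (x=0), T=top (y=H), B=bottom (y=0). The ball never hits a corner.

1. t=1 → T at (4,8); v=(2,-1)
2. t=2 → R at (8,6); v=(-2,-1)
3. t=4 → L at (0,2); v=(2,-1)
4. t=2 → B at (4,0); v=(2,1)
5. t=2 → R at (8,2); v=(-2,1)
6. t=4 → L at (0,6); v=(2,1)

Final position: (0,6)
Wall sequence: TRLBRL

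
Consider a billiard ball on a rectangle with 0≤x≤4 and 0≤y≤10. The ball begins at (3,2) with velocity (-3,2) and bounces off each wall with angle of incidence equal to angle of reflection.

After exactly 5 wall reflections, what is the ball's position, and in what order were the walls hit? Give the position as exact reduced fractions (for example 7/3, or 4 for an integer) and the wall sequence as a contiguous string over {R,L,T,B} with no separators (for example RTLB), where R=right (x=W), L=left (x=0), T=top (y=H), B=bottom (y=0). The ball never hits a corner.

1. t=1 → L at (0,4); v=(3,2)
2. t=4/3 → R at (4,20/3); v=(-3,2)
3. t=4/3 → L at (0,28/3); v=(3,2)
4. t=1/3 → T at (1,10); v=(3,-2)
5. t=1 → R at (4,8); v=(-3,-2)

Final position: (4,8)
Wall sequence: LRLTR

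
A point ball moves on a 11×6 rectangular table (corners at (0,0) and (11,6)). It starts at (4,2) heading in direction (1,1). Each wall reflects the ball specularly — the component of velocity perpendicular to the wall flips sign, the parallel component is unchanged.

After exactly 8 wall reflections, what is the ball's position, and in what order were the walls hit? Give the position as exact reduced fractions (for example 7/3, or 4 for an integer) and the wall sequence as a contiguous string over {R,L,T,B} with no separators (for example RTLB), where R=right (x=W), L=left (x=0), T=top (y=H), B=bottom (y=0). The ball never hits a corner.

1. t=4 → T at (8,6); v=(1,-1)
2. t=3 → R at (11,3); v=(-1,-1)
3. t=3 → B at (8,0); v=(-1,1)
4. t=6 → T at (2,6); v=(-1,-1)
5. t=2 → L at (0,4); v=(1,-1)
6. t=4 → B at (4,0); v=(1,1)
7. t=6 → T at (10,6); v=(1,-1)
8. t=1 → R at (11,5); v=(-1,-1)

Final position: (11,5)
Wall sequence: TRBTLBTR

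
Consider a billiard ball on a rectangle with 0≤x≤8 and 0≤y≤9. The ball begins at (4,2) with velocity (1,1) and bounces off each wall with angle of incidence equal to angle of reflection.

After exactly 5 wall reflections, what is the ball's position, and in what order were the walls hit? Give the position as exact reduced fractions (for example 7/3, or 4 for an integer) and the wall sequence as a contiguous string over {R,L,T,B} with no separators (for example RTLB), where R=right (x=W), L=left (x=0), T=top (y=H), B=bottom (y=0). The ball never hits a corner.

1. t=4 → R at (8,6); v=(-1,1)
2. t=3 → T at (5,9); v=(-1,-1)
3. t=5 → L at (0,4); v=(1,-1)
4. t=4 → B at (4,0); v=(1,1)
5. t=4 → R at (8,4); v=(-1,1)

Final position: (8,4)
Wall sequence: RTLBR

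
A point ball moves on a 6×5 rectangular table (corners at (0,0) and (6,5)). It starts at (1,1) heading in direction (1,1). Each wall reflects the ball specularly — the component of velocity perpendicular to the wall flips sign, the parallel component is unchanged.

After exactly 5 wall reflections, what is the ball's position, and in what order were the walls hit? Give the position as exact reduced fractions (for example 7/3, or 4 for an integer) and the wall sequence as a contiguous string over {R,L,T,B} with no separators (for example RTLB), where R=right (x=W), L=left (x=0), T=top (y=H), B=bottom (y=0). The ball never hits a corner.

1. t=4 → T at (5,5); v=(1,-1)
2. t=1 → R at (6,4); v=(-1,-1)
3. t=4 → B at (2,0); v=(-1,1)
4. t=2 → L at (0,2); v=(1,1)
5. t=3 → T at (3,5); v=(1,-1)

Final position: (3,5)
Wall sequence: TRBLT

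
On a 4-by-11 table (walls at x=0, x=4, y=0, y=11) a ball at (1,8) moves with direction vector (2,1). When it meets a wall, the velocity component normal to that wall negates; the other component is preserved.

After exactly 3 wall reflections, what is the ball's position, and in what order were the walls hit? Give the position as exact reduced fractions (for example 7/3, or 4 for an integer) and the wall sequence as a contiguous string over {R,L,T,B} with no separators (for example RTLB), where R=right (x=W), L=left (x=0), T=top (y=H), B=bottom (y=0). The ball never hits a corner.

1. t=3/2 → R at (4,19/2); v=(-2,1)
2. t=3/2 → T at (1,11); v=(-2,-1)
3. t=1/2 → L at (0,21/2); v=(2,-1)

Final position: (0,21/2)
Wall sequence: RTL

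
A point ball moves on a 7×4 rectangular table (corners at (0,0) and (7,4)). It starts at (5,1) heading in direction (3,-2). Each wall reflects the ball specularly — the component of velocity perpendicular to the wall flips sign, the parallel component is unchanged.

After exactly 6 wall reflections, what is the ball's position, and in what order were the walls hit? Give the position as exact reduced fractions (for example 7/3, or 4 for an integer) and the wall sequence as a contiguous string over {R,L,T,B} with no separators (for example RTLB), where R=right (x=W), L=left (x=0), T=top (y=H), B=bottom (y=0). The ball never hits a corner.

1. t=1/2 → B at (13/2,0); v=(3,2)
2. t=1/6 → R at (7,1/3); v=(-3,2)
3. t=11/6 → T at (3/2,4); v=(-3,-2)
4. t=1/2 → L at (0,3); v=(3,-2)
5. t=3/2 → B at (9/2,0); v=(3,2)
6. t=5/6 → R at (7,5/3); v=(-3,2)

Final position: (7,5/3)
Wall sequence: BRTLBR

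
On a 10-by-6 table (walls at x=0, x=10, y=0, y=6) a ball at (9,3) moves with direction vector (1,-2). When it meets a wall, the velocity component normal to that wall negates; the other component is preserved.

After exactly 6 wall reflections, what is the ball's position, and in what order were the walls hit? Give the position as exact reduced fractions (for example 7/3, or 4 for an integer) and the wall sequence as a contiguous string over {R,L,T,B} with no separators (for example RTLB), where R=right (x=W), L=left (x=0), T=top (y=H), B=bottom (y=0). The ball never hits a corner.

Final position: (0,5)
Wall sequence: RBTBTL

1. t=1 → R at (10,1); v=(-1,-2)
2. t=1/2 → B at (19/2,0); v=(-1,2)
3. t=3 → T at (13/2,6); v=(-1,-2)
4. t=3 → B at (7/2,0); v=(-1,2)
5. t=3 → T at (1/2,6); v=(-1,-2)
6. t=1/2 → L at (0,5); v=(1,-2)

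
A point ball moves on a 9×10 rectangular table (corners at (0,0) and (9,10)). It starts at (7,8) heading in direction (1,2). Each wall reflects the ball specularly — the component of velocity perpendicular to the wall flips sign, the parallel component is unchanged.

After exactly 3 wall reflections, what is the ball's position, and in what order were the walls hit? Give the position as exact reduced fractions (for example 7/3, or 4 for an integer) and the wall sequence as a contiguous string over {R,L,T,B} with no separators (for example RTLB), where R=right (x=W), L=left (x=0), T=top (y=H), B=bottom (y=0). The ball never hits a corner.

Final position: (5,0)
Wall sequence: TRB

1. t=1 → T at (8,10); v=(1,-2)
2. t=1 → R at (9,8); v=(-1,-2)
3. t=4 → B at (5,0); v=(-1,2)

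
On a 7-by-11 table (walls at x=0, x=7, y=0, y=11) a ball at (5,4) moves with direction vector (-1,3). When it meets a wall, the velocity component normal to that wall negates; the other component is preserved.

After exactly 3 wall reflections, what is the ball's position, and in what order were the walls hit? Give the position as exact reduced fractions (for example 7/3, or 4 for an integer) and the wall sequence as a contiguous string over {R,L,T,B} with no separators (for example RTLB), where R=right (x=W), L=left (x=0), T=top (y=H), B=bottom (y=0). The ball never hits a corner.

Final position: (1,0)
Wall sequence: TLB

1. t=7/3 → T at (8/3,11); v=(-1,-3)
2. t=8/3 → L at (0,3); v=(1,-3)
3. t=1 → B at (1,0); v=(1,3)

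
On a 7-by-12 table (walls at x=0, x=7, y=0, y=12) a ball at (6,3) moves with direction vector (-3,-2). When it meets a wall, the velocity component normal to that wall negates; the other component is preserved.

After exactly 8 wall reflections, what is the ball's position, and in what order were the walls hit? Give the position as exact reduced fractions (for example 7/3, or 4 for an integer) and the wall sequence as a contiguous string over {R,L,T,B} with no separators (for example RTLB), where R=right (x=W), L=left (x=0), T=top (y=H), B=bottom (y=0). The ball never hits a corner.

Final position: (13/2,0)
Wall sequence: BLRLTRLB

1. t=3/2 → B at (3/2,0); v=(-3,2)
2. t=1/2 → L at (0,1); v=(3,2)
3. t=7/3 → R at (7,17/3); v=(-3,2)
4. t=7/3 → L at (0,31/3); v=(3,2)
5. t=5/6 → T at (5/2,12); v=(3,-2)
6. t=3/2 → R at (7,9); v=(-3,-2)
7. t=7/3 → L at (0,13/3); v=(3,-2)
8. t=13/6 → B at (13/2,0); v=(3,2)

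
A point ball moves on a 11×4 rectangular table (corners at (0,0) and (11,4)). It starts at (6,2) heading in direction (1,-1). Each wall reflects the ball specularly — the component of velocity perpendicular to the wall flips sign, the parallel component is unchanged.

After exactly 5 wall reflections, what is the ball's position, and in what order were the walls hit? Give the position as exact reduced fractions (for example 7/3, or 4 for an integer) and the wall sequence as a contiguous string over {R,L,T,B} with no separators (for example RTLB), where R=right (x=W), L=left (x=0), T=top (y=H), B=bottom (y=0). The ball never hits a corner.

Final position: (2,4)
Wall sequence: BRTBT

1. t=2 → B at (8,0); v=(1,1)
2. t=3 → R at (11,3); v=(-1,1)
3. t=1 → T at (10,4); v=(-1,-1)
4. t=4 → B at (6,0); v=(-1,1)
5. t=4 → T at (2,4); v=(-1,-1)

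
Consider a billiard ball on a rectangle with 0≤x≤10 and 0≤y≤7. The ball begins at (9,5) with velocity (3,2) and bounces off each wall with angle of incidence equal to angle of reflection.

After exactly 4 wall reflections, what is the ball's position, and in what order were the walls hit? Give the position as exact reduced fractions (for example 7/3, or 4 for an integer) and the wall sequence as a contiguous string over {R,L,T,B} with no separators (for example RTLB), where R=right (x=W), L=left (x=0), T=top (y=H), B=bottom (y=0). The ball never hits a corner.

1. t=1/3 → R at (10,17/3); v=(-3,2)
2. t=2/3 → T at (8,7); v=(-3,-2)
3. t=8/3 → L at (0,5/3); v=(3,-2)
4. t=5/6 → B at (5/2,0); v=(3,2)

Final position: (5/2,0)
Wall sequence: RTLB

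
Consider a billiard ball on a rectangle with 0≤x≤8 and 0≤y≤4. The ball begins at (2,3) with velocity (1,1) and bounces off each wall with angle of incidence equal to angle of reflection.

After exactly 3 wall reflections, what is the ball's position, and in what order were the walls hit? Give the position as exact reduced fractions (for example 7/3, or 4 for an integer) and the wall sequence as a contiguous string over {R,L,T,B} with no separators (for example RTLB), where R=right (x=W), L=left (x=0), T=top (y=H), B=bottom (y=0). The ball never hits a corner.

Final position: (8,1)
Wall sequence: TBR

1. t=1 → T at (3,4); v=(1,-1)
2. t=4 → B at (7,0); v=(1,1)
3. t=1 → R at (8,1); v=(-1,1)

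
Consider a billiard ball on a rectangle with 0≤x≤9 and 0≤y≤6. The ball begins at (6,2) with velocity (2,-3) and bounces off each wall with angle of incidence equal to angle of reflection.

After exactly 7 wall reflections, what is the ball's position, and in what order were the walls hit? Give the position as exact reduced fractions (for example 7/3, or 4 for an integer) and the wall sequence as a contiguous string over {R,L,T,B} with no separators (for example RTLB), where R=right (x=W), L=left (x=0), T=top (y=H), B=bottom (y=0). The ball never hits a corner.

Final position: (16/3,0)
Wall sequence: BRTBLTB

1. t=2/3 → B at (22/3,0); v=(2,3)
2. t=5/6 → R at (9,5/2); v=(-2,3)
3. t=7/6 → T at (20/3,6); v=(-2,-3)
4. t=2 → B at (8/3,0); v=(-2,3)
5. t=4/3 → L at (0,4); v=(2,3)
6. t=2/3 → T at (4/3,6); v=(2,-3)
7. t=2 → B at (16/3,0); v=(2,3)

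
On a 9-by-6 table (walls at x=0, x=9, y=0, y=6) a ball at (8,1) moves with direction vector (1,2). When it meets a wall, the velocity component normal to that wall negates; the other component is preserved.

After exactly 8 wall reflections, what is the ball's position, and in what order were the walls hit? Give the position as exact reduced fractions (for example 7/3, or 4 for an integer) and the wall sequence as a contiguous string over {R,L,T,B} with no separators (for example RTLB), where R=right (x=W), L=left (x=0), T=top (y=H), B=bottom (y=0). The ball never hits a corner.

1. t=1 → R at (9,3); v=(-1,2)
2. t=3/2 → T at (15/2,6); v=(-1,-2)
3. t=3 → B at (9/2,0); v=(-1,2)
4. t=3 → T at (3/2,6); v=(-1,-2)
5. t=3/2 → L at (0,3); v=(1,-2)
6. t=3/2 → B at (3/2,0); v=(1,2)
7. t=3 → T at (9/2,6); v=(1,-2)
8. t=3 → B at (15/2,0); v=(1,2)

Final position: (15/2,0)
Wall sequence: RTBTLBTB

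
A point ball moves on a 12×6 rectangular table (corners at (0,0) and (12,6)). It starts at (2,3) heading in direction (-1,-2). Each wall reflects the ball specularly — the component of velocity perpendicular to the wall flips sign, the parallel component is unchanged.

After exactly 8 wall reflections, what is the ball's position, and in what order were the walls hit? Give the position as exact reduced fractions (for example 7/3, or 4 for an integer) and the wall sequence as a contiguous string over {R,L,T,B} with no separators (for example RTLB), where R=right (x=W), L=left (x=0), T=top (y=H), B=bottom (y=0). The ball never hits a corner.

1. t=3/2 → B at (1/2,0); v=(-1,2)
2. t=1/2 → L at (0,1); v=(1,2)
3. t=5/2 → T at (5/2,6); v=(1,-2)
4. t=3 → B at (11/2,0); v=(1,2)
5. t=3 → T at (17/2,6); v=(1,-2)
6. t=3 → B at (23/2,0); v=(1,2)
7. t=1/2 → R at (12,1); v=(-1,2)
8. t=5/2 → T at (19/2,6); v=(-1,-2)

Final position: (19/2,6)
Wall sequence: BLTBTBRT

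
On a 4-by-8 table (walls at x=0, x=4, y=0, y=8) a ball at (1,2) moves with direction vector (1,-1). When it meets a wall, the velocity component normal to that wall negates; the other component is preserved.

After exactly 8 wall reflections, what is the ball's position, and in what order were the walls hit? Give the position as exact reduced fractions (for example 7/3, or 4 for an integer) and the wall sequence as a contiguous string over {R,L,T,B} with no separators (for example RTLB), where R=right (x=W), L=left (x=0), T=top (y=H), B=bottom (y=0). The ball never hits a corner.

Final position: (4,1)
Wall sequence: BRLTRLBR

1. t=2 → B at (3,0); v=(1,1)
2. t=1 → R at (4,1); v=(-1,1)
3. t=4 → L at (0,5); v=(1,1)
4. t=3 → T at (3,8); v=(1,-1)
5. t=1 → R at (4,7); v=(-1,-1)
6. t=4 → L at (0,3); v=(1,-1)
7. t=3 → B at (3,0); v=(1,1)
8. t=1 → R at (4,1); v=(-1,1)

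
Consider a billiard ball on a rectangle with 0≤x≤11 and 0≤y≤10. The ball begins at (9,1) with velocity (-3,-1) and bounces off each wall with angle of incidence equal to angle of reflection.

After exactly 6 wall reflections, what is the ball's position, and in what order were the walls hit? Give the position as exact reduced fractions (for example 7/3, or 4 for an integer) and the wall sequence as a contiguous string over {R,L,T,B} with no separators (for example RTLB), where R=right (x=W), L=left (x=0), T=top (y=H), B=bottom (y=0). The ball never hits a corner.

1. t=1 → B at (6,0); v=(-3,1)
2. t=2 → L at (0,2); v=(3,1)
3. t=11/3 → R at (11,17/3); v=(-3,1)
4. t=11/3 → L at (0,28/3); v=(3,1)
5. t=2/3 → T at (2,10); v=(3,-1)
6. t=3 → R at (11,7); v=(-3,-1)

Final position: (11,7)
Wall sequence: BLRLTR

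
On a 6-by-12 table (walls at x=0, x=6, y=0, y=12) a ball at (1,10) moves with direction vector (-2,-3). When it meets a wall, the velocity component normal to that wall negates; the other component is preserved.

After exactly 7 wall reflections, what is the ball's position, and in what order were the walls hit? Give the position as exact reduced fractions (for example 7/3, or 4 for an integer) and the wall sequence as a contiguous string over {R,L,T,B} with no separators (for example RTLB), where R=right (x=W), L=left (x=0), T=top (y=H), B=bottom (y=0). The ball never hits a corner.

1. t=1/2 → L at (0,17/2); v=(2,-3)
2. t=17/6 → B at (17/3,0); v=(2,3)
3. t=1/6 → R at (6,1/2); v=(-2,3)
4. t=3 → L at (0,19/2); v=(2,3)
5. t=5/6 → T at (5/3,12); v=(2,-3)
6. t=13/6 → R at (6,11/2); v=(-2,-3)
7. t=11/6 → B at (7/3,0); v=(-2,3)

Final position: (7/3,0)
Wall sequence: LBRLTRB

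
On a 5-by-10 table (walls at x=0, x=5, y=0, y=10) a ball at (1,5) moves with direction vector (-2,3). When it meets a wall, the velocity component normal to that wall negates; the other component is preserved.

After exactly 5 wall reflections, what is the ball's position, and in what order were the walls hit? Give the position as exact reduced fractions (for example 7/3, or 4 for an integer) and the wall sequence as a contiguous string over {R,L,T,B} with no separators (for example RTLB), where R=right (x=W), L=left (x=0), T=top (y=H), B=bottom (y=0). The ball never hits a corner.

Final position: (0,3/2)
Wall sequence: LTRBL

1. t=1/2 → L at (0,13/2); v=(2,3)
2. t=7/6 → T at (7/3,10); v=(2,-3)
3. t=4/3 → R at (5,6); v=(-2,-3)
4. t=2 → B at (1,0); v=(-2,3)
5. t=1/2 → L at (0,3/2); v=(2,3)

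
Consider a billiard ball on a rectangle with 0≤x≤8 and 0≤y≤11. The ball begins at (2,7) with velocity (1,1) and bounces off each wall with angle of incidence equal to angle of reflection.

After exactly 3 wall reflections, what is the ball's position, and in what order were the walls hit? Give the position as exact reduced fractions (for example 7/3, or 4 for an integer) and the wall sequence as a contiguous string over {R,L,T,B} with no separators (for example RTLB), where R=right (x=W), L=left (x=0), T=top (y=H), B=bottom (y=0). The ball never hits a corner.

1. t=4 → T at (6,11); v=(1,-1)
2. t=2 → R at (8,9); v=(-1,-1)
3. t=8 → L at (0,1); v=(1,-1)

Final position: (0,1)
Wall sequence: TRL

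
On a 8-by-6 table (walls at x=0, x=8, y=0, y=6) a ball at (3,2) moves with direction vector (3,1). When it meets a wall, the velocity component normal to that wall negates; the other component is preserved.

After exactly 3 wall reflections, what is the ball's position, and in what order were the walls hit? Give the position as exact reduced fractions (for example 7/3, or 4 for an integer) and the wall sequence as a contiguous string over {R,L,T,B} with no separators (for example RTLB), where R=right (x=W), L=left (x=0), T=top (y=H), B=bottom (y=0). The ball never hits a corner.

Final position: (0,17/3)
Wall sequence: RTL

1. t=5/3 → R at (8,11/3); v=(-3,1)
2. t=7/3 → T at (1,6); v=(-3,-1)
3. t=1/3 → L at (0,17/3); v=(3,-1)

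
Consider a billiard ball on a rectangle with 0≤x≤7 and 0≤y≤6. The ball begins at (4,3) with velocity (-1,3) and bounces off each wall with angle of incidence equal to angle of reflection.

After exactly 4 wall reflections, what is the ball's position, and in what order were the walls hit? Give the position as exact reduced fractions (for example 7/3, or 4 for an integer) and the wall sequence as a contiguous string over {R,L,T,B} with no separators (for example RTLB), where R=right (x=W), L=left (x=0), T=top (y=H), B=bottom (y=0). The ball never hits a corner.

1. t=1 → T at (3,6); v=(-1,-3)
2. t=2 → B at (1,0); v=(-1,3)
3. t=1 → L at (0,3); v=(1,3)
4. t=1 → T at (1,6); v=(1,-3)

Final position: (1,6)
Wall sequence: TBLT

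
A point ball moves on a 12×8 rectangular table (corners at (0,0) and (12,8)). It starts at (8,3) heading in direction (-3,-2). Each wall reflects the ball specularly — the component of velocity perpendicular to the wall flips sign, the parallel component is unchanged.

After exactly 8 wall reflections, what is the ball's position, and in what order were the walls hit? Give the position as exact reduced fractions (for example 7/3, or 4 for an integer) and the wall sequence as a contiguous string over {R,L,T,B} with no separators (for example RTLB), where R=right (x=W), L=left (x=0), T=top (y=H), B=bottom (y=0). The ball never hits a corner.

Final position: (12,17/3)
Wall sequence: BLTRBLTR

1. t=3/2 → B at (7/2,0); v=(-3,2)
2. t=7/6 → L at (0,7/3); v=(3,2)
3. t=17/6 → T at (17/2,8); v=(3,-2)
4. t=7/6 → R at (12,17/3); v=(-3,-2)
5. t=17/6 → B at (7/2,0); v=(-3,2)
6. t=7/6 → L at (0,7/3); v=(3,2)
7. t=17/6 → T at (17/2,8); v=(3,-2)
8. t=7/6 → R at (12,17/3); v=(-3,-2)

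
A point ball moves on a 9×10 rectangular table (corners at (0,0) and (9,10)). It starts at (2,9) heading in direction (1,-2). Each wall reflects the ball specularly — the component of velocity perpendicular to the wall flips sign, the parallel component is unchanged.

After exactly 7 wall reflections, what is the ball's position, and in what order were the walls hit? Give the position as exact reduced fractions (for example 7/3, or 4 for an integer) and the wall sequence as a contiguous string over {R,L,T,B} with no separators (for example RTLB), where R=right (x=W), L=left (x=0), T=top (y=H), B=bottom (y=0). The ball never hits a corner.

Final position: (17/2,0)
Wall sequence: BRTBLTB

1. t=9/2 → B at (13/2,0); v=(1,2)
2. t=5/2 → R at (9,5); v=(-1,2)
3. t=5/2 → T at (13/2,10); v=(-1,-2)
4. t=5 → B at (3/2,0); v=(-1,2)
5. t=3/2 → L at (0,3); v=(1,2)
6. t=7/2 → T at (7/2,10); v=(1,-2)
7. t=5 → B at (17/2,0); v=(1,2)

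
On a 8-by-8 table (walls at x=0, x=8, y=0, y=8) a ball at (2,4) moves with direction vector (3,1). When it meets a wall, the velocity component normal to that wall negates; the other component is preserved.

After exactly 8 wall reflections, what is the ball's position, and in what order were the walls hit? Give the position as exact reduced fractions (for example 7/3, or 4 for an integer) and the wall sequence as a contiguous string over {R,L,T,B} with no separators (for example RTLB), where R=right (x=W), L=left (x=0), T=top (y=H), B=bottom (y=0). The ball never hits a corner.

1. t=2 → R at (8,6); v=(-3,1)
2. t=2 → T at (2,8); v=(-3,-1)
3. t=2/3 → L at (0,22/3); v=(3,-1)
4. t=8/3 → R at (8,14/3); v=(-3,-1)
5. t=8/3 → L at (0,2); v=(3,-1)
6. t=2 → B at (6,0); v=(3,1)
7. t=2/3 → R at (8,2/3); v=(-3,1)
8. t=8/3 → L at (0,10/3); v=(3,1)

Final position: (0,10/3)
Wall sequence: RTLRLBRL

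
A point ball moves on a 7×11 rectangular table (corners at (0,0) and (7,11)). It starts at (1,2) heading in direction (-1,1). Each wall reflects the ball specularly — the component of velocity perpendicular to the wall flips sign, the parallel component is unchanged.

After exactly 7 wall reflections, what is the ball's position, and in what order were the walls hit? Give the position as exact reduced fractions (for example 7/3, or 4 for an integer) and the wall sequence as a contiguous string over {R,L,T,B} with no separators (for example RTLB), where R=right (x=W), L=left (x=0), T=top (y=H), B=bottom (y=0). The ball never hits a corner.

1. t=1 → L at (0,3); v=(1,1)
2. t=7 → R at (7,10); v=(-1,1)
3. t=1 → T at (6,11); v=(-1,-1)
4. t=6 → L at (0,5); v=(1,-1)
5. t=5 → B at (5,0); v=(1,1)
6. t=2 → R at (7,2); v=(-1,1)
7. t=7 → L at (0,9); v=(1,1)

Final position: (0,9)
Wall sequence: LRTLBRL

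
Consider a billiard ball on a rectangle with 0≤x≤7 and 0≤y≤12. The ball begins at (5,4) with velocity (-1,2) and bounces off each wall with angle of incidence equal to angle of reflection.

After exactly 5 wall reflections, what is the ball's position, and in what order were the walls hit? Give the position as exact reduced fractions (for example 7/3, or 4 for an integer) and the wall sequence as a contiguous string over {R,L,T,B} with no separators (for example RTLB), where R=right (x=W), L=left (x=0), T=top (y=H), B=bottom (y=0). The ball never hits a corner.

1. t=4 → T at (1,12); v=(-1,-2)
2. t=1 → L at (0,10); v=(1,-2)
3. t=5 → B at (5,0); v=(1,2)
4. t=2 → R at (7,4); v=(-1,2)
5. t=4 → T at (3,12); v=(-1,-2)

Final position: (3,12)
Wall sequence: TLBRT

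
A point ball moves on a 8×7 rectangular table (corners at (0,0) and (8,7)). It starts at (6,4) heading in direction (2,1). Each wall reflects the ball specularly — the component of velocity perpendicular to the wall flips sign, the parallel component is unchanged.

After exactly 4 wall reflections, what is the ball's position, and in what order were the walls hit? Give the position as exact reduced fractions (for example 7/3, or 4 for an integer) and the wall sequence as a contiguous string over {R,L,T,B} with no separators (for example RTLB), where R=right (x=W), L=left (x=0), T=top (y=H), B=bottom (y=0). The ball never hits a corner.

Final position: (8,1)
Wall sequence: RTLR

1. t=1 → R at (8,5); v=(-2,1)
2. t=2 → T at (4,7); v=(-2,-1)
3. t=2 → L at (0,5); v=(2,-1)
4. t=4 → R at (8,1); v=(-2,-1)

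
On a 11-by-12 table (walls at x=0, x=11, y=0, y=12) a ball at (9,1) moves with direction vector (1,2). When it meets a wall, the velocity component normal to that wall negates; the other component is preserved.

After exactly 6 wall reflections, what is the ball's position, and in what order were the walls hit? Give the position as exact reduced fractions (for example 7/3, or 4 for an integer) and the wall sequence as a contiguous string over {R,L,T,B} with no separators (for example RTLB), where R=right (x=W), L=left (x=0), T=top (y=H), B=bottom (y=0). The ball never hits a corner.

Final position: (21/2,0)
Wall sequence: RTBLTB

1. t=2 → R at (11,5); v=(-1,2)
2. t=7/2 → T at (15/2,12); v=(-1,-2)
3. t=6 → B at (3/2,0); v=(-1,2)
4. t=3/2 → L at (0,3); v=(1,2)
5. t=9/2 → T at (9/2,12); v=(1,-2)
6. t=6 → B at (21/2,0); v=(1,2)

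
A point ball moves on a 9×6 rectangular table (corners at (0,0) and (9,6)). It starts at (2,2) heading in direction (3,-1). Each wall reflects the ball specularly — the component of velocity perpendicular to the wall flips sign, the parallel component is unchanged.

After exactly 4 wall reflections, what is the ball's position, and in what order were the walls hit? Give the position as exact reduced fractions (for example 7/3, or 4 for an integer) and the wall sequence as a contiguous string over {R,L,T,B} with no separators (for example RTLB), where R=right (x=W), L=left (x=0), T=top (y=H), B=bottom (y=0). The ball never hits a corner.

Final position: (8,6)
Wall sequence: BRLT

1. t=2 → B at (8,0); v=(3,1)
2. t=1/3 → R at (9,1/3); v=(-3,1)
3. t=3 → L at (0,10/3); v=(3,1)
4. t=8/3 → T at (8,6); v=(3,-1)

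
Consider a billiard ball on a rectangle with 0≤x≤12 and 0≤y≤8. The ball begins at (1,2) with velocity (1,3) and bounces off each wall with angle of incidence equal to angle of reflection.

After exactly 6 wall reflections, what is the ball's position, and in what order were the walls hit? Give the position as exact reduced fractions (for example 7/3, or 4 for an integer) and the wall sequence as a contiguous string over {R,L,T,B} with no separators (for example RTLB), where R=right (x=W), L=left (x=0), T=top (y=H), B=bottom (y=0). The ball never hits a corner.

1. t=2 → T at (3,8); v=(1,-3)
2. t=8/3 → B at (17/3,0); v=(1,3)
3. t=8/3 → T at (25/3,8); v=(1,-3)
4. t=8/3 → B at (11,0); v=(1,3)
5. t=1 → R at (12,3); v=(-1,3)
6. t=5/3 → T at (31/3,8); v=(-1,-3)

Final position: (31/3,8)
Wall sequence: TBTBRT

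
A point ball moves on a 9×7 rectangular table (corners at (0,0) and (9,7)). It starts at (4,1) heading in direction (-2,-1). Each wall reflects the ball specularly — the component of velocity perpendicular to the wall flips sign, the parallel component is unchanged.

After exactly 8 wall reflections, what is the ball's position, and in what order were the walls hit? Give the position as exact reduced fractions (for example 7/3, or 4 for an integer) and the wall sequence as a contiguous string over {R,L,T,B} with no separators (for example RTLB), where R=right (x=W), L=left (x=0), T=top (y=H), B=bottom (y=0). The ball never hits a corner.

Final position: (0,5)
Wall sequence: BLRTLBRL

1. t=1 → B at (2,0); v=(-2,1)
2. t=1 → L at (0,1); v=(2,1)
3. t=9/2 → R at (9,11/2); v=(-2,1)
4. t=3/2 → T at (6,7); v=(-2,-1)
5. t=3 → L at (0,4); v=(2,-1)
6. t=4 → B at (8,0); v=(2,1)
7. t=1/2 → R at (9,1/2); v=(-2,1)
8. t=9/2 → L at (0,5); v=(2,1)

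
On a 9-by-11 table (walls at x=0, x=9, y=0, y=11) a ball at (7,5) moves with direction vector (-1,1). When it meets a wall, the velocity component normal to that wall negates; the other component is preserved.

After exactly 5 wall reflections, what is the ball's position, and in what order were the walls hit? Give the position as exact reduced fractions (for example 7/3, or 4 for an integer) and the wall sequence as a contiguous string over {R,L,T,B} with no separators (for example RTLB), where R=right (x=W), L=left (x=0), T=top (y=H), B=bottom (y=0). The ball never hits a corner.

Final position: (0,8)
Wall sequence: TLRBL

1. t=6 → T at (1,11); v=(-1,-1)
2. t=1 → L at (0,10); v=(1,-1)
3. t=9 → R at (9,1); v=(-1,-1)
4. t=1 → B at (8,0); v=(-1,1)
5. t=8 → L at (0,8); v=(1,1)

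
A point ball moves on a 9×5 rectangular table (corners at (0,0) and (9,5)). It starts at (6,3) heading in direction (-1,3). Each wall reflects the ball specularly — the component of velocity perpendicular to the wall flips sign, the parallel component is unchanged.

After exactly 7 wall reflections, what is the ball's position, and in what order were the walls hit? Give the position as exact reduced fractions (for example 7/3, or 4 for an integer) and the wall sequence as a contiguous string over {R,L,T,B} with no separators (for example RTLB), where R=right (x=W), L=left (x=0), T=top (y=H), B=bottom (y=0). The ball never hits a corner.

1. t=2/3 → T at (16/3,5); v=(-1,-3)
2. t=5/3 → B at (11/3,0); v=(-1,3)
3. t=5/3 → T at (2,5); v=(-1,-3)
4. t=5/3 → B at (1/3,0); v=(-1,3)
5. t=1/3 → L at (0,1); v=(1,3)
6. t=4/3 → T at (4/3,5); v=(1,-3)
7. t=5/3 → B at (3,0); v=(1,3)

Final position: (3,0)
Wall sequence: TBTBLTB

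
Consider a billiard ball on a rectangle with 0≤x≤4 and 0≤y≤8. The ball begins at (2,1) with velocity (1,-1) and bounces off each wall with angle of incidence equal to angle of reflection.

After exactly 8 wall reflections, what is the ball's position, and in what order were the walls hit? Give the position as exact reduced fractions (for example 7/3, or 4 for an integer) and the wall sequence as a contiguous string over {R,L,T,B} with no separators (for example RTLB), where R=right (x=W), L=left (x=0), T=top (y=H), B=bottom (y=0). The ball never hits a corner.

1. t=1 → B at (3,0); v=(1,1)
2. t=1 → R at (4,1); v=(-1,1)
3. t=4 → L at (0,5); v=(1,1)
4. t=3 → T at (3,8); v=(1,-1)
5. t=1 → R at (4,7); v=(-1,-1)
6. t=4 → L at (0,3); v=(1,-1)
7. t=3 → B at (3,0); v=(1,1)
8. t=1 → R at (4,1); v=(-1,1)

Final position: (4,1)
Wall sequence: BRLTRLBR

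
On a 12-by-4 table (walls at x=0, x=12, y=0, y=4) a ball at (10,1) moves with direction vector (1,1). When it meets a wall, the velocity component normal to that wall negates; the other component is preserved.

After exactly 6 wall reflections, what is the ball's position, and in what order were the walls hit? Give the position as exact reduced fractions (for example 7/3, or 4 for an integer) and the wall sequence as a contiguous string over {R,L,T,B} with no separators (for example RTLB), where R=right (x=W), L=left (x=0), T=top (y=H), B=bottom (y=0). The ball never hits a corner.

1. t=2 → R at (12,3); v=(-1,1)
2. t=1 → T at (11,4); v=(-1,-1)
3. t=4 → B at (7,0); v=(-1,1)
4. t=4 → T at (3,4); v=(-1,-1)
5. t=3 → L at (0,1); v=(1,-1)
6. t=1 → B at (1,0); v=(1,1)

Final position: (1,0)
Wall sequence: RTBTLB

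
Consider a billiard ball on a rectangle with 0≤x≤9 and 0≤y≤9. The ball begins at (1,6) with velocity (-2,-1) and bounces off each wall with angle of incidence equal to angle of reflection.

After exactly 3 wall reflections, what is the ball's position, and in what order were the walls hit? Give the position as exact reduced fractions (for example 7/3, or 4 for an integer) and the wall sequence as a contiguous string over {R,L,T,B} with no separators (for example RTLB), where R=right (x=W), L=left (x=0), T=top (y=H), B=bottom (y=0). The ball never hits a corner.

Final position: (7,0)
Wall sequence: LRB

1. t=1/2 → L at (0,11/2); v=(2,-1)
2. t=9/2 → R at (9,1); v=(-2,-1)
3. t=1 → B at (7,0); v=(-2,1)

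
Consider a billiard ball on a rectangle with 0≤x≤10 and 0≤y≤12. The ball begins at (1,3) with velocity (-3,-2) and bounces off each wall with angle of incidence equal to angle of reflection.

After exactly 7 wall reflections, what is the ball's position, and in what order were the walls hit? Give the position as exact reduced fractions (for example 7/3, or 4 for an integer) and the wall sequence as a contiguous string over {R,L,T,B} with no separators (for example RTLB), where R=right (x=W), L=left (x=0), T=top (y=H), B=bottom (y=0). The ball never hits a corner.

Final position: (1/2,0)
Wall sequence: LBRLTRB

1. t=1/3 → L at (0,7/3); v=(3,-2)
2. t=7/6 → B at (7/2,0); v=(3,2)
3. t=13/6 → R at (10,13/3); v=(-3,2)
4. t=10/3 → L at (0,11); v=(3,2)
5. t=1/2 → T at (3/2,12); v=(3,-2)
6. t=17/6 → R at (10,19/3); v=(-3,-2)
7. t=19/6 → B at (1/2,0); v=(-3,2)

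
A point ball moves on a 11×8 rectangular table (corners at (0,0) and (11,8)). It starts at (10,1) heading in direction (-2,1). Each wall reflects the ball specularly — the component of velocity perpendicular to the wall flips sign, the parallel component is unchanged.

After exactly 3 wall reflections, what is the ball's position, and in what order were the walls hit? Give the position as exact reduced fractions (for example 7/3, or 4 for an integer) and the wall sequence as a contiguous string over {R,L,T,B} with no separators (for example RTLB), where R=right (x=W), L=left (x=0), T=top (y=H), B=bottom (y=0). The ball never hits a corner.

1. t=5 → L at (0,6); v=(2,1)
2. t=2 → T at (4,8); v=(2,-1)
3. t=7/2 → R at (11,9/2); v=(-2,-1)

Final position: (11,9/2)
Wall sequence: LTR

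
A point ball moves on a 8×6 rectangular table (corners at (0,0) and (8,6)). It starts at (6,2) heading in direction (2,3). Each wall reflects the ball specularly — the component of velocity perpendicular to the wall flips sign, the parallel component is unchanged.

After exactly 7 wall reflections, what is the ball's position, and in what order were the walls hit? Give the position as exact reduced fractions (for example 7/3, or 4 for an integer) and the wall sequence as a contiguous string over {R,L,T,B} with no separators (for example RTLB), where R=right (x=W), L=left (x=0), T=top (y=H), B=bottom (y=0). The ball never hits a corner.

1. t=1 → R at (8,5); v=(-2,3)
2. t=1/3 → T at (22/3,6); v=(-2,-3)
3. t=2 → B at (10/3,0); v=(-2,3)
4. t=5/3 → L at (0,5); v=(2,3)
5. t=1/3 → T at (2/3,6); v=(2,-3)
6. t=2 → B at (14/3,0); v=(2,3)
7. t=5/3 → R at (8,5); v=(-2,3)

Final position: (8,5)
Wall sequence: RTBLTBR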